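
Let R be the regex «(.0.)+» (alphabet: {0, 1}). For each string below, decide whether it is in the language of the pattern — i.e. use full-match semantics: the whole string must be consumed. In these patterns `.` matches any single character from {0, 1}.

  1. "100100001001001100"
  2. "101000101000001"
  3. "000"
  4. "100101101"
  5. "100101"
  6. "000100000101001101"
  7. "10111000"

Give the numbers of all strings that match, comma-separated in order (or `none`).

1 → match
2 → match
3. "000" → match
4. "100101101" → match
5. "100101" → match
6 → match
7. "10111000" → no match

1, 2, 3, 4, 5, 6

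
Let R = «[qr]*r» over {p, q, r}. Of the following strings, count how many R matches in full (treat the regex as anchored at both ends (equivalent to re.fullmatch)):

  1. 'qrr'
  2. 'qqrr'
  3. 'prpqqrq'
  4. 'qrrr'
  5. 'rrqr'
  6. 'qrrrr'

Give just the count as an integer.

5

1 → match
2 → match
3 → no match — must end with 'r'
4 → match
5 → match
6 → match
Total matched: 5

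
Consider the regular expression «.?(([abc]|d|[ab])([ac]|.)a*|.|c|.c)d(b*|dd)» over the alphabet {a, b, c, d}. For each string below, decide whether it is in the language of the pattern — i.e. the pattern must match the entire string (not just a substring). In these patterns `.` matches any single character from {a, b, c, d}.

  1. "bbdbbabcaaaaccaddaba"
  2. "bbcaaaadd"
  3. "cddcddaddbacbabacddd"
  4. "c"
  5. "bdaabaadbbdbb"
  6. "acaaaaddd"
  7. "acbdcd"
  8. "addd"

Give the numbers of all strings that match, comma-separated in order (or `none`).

1 → no match
2 → no match
3 → no match
4 → no match
5 → no match
6 → match
7 → no match
8 → match

6, 8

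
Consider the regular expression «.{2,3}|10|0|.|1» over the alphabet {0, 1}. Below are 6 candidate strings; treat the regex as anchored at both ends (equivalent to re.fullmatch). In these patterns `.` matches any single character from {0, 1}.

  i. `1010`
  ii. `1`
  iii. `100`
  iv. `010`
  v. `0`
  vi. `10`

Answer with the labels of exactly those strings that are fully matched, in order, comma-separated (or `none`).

i. `1010` → no match
ii. `1` → match
iii. `100` → match
iv. `010` → match
v. `0` → match
vi. `10` → match

ii, iii, iv, v, vi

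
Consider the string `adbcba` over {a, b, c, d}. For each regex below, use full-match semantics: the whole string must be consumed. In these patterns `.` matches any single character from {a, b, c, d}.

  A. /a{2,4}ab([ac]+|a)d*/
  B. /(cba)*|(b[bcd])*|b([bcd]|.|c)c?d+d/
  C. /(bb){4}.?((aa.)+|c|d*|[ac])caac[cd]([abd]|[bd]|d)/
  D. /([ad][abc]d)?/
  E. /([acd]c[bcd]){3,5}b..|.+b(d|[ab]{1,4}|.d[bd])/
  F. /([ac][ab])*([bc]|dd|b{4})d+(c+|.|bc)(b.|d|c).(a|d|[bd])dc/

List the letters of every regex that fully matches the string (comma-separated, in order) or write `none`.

A → no match
B → no match
C → no match — must start with `bb`
D → no match
E → match
F → no match — must end with `dc`

E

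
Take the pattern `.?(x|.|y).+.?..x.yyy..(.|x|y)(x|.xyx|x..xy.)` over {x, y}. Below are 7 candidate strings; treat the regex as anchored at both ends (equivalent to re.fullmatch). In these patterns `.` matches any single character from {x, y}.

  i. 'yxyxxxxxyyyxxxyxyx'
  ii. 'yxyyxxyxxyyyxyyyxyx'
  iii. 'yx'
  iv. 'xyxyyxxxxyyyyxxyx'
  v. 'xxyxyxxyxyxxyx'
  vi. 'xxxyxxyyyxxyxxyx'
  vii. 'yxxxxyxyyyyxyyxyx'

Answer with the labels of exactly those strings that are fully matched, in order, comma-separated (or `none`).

i, ii, iv, vi

i → match
ii → match
iii → no match
iv → match
v → no match
vi → match
vii → no match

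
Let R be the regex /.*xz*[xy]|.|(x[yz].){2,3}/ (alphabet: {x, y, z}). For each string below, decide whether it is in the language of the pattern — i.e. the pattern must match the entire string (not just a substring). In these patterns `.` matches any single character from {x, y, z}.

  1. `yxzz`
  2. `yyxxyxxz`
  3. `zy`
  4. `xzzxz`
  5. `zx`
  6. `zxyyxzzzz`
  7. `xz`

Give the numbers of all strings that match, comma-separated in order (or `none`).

1 → no match
2 → no match
3 → no match
4 → no match
5 → no match
6 → no match
7 → no match

none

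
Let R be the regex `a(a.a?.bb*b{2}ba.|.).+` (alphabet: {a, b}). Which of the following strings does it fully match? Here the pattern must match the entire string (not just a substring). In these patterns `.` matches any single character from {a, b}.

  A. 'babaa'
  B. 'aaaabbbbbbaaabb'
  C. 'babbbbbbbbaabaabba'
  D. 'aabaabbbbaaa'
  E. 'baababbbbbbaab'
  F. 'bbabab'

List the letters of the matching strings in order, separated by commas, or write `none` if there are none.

B, D

A → no match — must start with 'a'
B → match
C → no match — must start with 'a'
D → match
E → no match — must start with 'a'
F → no match — must start with 'a'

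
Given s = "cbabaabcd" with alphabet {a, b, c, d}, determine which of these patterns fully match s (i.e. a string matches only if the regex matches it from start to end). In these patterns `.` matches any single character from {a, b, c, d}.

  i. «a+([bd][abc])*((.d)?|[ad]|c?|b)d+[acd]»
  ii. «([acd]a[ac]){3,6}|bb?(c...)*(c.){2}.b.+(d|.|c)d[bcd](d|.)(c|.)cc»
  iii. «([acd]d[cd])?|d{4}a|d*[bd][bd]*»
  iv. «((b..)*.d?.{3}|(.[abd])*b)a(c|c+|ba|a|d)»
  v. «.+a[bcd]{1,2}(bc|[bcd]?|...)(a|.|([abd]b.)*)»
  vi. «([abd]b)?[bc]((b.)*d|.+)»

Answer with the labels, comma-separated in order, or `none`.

i → no match — must start with "a"
ii → no match
iii → no match
iv → no match
v → match
vi → match

v, vi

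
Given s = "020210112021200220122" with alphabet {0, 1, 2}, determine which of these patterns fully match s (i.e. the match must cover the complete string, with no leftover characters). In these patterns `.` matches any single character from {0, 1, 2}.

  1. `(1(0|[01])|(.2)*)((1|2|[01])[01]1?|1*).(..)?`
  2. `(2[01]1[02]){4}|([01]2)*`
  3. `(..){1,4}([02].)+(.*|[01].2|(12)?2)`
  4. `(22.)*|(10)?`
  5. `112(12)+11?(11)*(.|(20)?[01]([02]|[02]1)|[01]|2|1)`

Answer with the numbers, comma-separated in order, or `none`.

3

1 → no match
2 → no match
3 → match
4 → no match
5 → no match — must start with "11212"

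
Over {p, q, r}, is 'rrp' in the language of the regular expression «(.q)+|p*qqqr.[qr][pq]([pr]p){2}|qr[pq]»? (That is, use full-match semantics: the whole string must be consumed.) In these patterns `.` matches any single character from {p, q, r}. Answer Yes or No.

No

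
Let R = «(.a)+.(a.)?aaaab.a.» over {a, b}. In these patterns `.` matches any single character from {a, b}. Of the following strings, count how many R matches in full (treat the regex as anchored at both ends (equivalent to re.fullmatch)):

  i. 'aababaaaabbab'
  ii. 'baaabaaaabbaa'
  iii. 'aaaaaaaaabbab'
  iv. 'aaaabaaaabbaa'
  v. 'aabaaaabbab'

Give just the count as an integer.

5

i → match
ii → match
iii → match
iv → match
v → match
Total matched: 5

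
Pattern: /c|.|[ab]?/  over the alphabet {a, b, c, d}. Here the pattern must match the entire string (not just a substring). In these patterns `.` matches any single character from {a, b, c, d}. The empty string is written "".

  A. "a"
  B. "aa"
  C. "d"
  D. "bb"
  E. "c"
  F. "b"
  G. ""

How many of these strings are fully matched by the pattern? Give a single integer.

5

A → match
B → no match
C → match
D → no match
E → match
F → match
G → match
Total matched: 5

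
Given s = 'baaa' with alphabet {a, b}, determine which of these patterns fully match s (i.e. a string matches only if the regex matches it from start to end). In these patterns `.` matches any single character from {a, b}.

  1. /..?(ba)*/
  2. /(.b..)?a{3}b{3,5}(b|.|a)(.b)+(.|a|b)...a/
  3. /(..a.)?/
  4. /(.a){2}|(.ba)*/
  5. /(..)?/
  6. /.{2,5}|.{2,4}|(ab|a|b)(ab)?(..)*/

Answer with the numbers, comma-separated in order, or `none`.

1 → no match
2 → no match
3 → match
4 → match
5 → no match
6 → match

3, 4, 6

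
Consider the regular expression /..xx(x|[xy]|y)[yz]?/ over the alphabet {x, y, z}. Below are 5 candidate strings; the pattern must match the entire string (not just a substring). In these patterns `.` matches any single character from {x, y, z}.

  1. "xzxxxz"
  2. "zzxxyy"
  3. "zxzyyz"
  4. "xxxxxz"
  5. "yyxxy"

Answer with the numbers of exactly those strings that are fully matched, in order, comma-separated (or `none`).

1, 2, 4, 5

1. "xzxxxz" → match
2. "zzxxyy" → match
3. "zxzyyz" → no match
4. "xxxxxz" → match
5. "yyxxy" → match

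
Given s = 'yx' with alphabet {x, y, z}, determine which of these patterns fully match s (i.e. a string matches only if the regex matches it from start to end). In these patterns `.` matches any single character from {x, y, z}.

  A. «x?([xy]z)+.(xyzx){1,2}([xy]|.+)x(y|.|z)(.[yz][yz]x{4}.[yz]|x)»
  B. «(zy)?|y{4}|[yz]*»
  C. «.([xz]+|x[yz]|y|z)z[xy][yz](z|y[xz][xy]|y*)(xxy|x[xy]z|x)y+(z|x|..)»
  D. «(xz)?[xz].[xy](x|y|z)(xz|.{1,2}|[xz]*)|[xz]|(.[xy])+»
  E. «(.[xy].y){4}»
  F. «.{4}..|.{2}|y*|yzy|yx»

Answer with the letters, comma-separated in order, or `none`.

D, F

A → no match
B → no match
C → no match
D → match
E → no match — must end with 'y'
F → match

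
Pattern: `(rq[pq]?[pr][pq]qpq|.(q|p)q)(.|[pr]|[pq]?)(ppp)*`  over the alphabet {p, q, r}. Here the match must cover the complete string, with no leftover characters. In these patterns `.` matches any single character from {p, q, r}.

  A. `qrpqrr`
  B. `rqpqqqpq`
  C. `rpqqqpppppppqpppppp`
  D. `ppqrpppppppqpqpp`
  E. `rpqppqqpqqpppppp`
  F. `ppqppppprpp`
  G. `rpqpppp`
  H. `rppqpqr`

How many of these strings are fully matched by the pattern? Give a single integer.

1

A → no match
B → no match
C → no match
D → no match
E → no match
F → no match
G → match
H → no match
Total matched: 1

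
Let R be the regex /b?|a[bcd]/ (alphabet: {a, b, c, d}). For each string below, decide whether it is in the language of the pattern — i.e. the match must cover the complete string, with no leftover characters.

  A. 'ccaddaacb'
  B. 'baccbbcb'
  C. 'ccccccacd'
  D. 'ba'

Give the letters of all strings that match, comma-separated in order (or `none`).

none

A → no match
B → no match
C → no match
D → no match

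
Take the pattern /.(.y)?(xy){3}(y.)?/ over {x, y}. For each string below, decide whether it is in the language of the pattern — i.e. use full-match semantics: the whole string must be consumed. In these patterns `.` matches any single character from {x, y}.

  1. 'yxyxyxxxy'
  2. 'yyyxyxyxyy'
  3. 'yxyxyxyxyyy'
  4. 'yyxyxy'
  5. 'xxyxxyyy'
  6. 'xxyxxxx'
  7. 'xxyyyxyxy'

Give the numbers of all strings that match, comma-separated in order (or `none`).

1 → no match
2 → no match
3 → match
4 → no match
5 → no match
6 → no match
7 → no match

3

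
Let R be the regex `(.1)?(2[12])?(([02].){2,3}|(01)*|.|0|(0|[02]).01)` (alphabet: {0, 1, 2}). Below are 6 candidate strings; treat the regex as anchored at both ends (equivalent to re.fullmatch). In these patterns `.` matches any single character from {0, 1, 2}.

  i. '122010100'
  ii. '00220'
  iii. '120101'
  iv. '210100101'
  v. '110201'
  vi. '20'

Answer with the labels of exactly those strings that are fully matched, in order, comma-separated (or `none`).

v

i. '122010100' → no match
ii. '00220' → no match
iii. '120101' → no match
iv. '210100101' → no match
v. '110201' → match
vi. '20' → no match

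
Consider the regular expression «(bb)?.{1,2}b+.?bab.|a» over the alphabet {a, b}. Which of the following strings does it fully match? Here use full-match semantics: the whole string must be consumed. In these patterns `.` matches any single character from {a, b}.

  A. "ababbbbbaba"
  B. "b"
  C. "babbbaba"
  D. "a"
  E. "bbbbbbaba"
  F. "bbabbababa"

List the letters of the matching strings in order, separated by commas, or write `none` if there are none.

C, D, E, F

A → no match
B → no match
C → match
D → match
E → match
F → match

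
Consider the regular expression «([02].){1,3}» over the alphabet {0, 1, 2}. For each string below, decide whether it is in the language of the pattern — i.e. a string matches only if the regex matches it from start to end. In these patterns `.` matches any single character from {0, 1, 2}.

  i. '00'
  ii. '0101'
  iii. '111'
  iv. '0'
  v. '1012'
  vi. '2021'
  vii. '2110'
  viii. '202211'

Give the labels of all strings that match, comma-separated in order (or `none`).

i → match
ii → match
iii → no match
iv → no match
v → no match
vi → match
vii → no match
viii → no match

i, ii, vi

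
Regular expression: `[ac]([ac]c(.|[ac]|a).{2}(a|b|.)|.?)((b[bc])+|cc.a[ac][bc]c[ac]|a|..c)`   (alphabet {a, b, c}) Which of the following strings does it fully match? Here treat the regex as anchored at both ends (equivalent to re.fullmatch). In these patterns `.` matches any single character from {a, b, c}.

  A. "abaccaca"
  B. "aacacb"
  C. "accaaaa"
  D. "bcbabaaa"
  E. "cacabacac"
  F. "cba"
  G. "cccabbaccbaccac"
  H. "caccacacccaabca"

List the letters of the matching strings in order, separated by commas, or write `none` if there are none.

A → no match
B → no match
C → no match
D → no match
E → no match
F → match
G → no match
H → match

F, H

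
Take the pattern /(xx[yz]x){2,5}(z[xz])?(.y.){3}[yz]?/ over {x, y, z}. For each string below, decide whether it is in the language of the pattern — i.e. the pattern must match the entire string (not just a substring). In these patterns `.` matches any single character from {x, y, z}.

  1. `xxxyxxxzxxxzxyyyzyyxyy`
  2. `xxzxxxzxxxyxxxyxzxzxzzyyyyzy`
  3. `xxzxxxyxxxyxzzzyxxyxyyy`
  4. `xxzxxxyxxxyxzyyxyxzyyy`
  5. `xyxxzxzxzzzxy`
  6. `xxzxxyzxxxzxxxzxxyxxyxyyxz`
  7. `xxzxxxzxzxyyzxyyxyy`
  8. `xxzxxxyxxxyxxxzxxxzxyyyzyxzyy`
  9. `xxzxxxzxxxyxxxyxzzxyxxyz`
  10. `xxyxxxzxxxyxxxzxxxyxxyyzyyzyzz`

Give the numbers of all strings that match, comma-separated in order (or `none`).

1 → no match
2 → no match
3 → match
4 → match
5 → no match — must start with `xx`
6 → no match
7 → match
8 → match
9 → no match
10 → match

3, 4, 7, 8, 10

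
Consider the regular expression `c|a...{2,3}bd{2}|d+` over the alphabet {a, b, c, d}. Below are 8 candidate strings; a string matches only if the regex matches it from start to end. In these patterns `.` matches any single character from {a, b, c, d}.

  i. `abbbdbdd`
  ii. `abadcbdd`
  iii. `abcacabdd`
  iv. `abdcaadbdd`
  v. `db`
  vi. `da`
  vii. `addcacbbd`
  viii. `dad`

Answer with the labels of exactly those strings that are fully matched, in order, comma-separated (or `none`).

i, ii, iii

i → match
ii → match
iii → match
iv → no match
v → no match
vi → no match
vii → no match
viii → no match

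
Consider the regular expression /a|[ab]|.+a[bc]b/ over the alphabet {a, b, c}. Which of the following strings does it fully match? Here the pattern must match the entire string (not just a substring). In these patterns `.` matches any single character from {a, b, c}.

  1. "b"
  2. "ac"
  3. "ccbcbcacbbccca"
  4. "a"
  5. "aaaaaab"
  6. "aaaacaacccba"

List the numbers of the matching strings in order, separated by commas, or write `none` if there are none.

1 → match
2 → no match
3 → no match
4 → match
5 → no match
6 → no match

1, 4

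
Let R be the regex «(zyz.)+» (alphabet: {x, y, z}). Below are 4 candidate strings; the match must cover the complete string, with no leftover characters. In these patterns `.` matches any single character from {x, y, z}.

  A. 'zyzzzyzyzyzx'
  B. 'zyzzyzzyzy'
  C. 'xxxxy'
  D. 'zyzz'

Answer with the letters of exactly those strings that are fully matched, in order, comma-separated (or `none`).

A → match
B → no match
C → no match — must start with 'zyz'
D → match

A, D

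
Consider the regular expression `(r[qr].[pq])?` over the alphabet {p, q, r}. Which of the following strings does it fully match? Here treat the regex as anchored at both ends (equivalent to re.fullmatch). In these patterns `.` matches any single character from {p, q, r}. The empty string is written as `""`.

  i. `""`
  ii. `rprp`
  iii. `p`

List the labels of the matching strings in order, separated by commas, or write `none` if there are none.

i

i → match
ii → no match
iii → no match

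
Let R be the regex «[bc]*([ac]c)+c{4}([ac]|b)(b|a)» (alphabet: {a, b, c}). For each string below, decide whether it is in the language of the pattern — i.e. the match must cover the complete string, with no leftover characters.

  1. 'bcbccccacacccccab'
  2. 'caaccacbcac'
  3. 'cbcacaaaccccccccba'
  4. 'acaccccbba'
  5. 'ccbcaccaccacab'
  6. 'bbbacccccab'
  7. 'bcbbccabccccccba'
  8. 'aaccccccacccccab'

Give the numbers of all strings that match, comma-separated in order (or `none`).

1, 6

1 → match
2 → no match
3 → no match
4 → no match
5 → no match
6 → match
7 → no match
8 → no match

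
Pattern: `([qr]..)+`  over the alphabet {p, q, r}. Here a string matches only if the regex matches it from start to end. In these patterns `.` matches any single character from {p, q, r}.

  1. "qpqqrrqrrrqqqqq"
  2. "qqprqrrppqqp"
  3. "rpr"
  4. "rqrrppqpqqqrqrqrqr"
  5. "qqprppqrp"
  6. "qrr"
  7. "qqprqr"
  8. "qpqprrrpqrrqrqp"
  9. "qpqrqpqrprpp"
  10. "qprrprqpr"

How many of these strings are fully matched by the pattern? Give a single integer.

1 → match
2 → match
3 → match
4 → match
5 → match
6 → match
7 → match
8 → no match
9 → match
10 → match
Total matched: 9

9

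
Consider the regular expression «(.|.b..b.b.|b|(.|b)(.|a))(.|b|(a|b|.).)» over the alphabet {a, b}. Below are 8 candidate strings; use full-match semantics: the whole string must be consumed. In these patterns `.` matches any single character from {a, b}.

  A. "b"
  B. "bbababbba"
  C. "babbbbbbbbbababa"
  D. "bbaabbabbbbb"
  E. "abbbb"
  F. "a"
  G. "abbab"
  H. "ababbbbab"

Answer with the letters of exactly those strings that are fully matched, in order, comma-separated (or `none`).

A → no match
B → no match
C → no match
D → no match
E → no match
F → no match
G → no match
H → match

H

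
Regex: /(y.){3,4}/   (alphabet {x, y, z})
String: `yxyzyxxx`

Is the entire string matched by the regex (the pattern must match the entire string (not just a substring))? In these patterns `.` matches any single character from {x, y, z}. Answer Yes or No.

No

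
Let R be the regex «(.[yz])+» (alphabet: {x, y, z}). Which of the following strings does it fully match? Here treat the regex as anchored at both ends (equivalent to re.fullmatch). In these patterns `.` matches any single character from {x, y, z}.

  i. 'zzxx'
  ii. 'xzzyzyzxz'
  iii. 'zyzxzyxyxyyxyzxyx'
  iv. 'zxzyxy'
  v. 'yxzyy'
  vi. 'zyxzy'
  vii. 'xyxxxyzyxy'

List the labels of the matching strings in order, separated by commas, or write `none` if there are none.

i → no match
ii → no match
iii → no match
iv → no match
v → no match
vi → no match
vii → no match

none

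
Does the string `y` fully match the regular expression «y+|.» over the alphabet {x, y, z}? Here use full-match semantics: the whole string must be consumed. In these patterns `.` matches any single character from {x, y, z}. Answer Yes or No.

Yes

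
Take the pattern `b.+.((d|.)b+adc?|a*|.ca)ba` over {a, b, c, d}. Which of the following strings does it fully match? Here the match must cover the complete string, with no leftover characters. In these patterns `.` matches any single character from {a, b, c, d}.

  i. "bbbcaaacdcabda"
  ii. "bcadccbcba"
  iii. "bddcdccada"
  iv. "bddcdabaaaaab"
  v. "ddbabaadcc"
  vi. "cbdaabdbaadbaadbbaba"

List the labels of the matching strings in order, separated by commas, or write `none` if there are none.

ii

i → no match — must end with "ba"
ii → match
iii → no match — must end with "ba"
iv → no match — must end with "ba"
v → no match — must start with "b"
vi → no match — must start with "b"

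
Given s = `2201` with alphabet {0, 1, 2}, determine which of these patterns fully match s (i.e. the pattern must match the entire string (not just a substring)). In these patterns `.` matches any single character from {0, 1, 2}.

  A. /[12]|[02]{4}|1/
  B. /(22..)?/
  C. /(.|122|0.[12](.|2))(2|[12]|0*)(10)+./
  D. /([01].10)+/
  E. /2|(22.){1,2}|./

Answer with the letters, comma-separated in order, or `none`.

A → no match
B → match
C → no match
D → no match — must end with `10`
E → no match

B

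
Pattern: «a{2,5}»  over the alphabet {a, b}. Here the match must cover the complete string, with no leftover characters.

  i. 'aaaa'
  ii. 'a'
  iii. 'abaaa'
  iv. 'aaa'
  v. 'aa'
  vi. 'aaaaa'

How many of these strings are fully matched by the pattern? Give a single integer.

4

i → match
ii → no match
iii → no match
iv → match
v → match
vi → match
Total matched: 4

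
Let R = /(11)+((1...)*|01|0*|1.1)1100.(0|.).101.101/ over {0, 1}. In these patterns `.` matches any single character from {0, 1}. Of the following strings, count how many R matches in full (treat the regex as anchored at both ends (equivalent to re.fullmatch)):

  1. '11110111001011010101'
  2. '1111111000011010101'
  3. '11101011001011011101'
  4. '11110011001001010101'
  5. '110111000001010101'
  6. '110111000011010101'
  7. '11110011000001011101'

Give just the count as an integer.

7

1 → match
2 → match
3 → match
4 → match
5 → match
6 → match
7 → match
Total matched: 7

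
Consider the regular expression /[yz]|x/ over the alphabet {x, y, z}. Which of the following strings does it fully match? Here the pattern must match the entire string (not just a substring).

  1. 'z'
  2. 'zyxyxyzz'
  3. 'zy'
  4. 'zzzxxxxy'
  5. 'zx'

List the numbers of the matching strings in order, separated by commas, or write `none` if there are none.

1 → match
2 → no match
3 → no match
4 → no match
5 → no match

1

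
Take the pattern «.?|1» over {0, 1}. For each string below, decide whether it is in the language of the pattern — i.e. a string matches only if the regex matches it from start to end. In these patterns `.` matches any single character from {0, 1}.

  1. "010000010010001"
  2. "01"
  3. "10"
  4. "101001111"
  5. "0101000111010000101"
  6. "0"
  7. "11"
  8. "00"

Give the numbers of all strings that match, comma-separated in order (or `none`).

6

1 → no match
2 → no match
3 → no match
4 → no match
5 → no match
6 → match
7 → no match
8 → no match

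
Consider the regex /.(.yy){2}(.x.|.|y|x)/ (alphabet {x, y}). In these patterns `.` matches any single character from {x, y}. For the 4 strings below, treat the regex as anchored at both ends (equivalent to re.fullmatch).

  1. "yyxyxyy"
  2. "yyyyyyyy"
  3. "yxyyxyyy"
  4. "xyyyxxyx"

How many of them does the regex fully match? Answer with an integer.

2

1. "yyxyxyy" → no match
2. "yyyyyyyy" → match
3. "yxyyxyyy" → match
4. "xyyyxxyx" → no match
Total matched: 2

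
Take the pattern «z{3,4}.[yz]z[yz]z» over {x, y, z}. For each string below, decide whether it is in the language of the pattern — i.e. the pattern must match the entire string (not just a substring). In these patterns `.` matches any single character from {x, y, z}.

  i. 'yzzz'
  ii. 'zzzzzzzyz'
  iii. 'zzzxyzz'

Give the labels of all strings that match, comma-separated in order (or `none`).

ii

i → no match — must start with 'z'
ii → match
iii → no match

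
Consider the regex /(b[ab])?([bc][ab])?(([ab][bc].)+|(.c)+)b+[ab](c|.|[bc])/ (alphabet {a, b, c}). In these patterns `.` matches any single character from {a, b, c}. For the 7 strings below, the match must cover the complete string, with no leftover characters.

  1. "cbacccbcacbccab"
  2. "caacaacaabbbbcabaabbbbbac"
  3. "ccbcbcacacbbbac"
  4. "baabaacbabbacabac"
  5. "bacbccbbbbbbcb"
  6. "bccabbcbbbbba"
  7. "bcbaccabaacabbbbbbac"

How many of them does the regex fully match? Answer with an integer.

4

1 → no match
2 → match
3 → match
4 → match
5 → no match
6 → no match
7 → match
Total matched: 4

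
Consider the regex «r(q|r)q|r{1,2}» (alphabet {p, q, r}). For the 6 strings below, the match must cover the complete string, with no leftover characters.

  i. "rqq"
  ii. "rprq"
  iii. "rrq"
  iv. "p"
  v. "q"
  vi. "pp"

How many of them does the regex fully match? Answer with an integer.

2

i → match
ii → no match
iii → match
iv → no match — must start with "r"
v → no match — must start with "r"
vi → no match — must start with "r"
Total matched: 2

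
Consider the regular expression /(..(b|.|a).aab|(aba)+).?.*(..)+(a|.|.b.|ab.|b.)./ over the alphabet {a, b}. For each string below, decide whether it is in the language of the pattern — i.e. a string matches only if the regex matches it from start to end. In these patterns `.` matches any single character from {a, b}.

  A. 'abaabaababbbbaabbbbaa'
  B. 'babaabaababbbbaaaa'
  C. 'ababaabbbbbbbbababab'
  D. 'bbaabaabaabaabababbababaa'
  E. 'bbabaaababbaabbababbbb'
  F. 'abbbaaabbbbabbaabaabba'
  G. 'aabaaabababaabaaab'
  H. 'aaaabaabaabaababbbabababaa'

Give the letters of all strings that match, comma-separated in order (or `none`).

A, C, G

A → match
B → no match
C → match
D → no match
E → no match
F → no match
G → match
H → no match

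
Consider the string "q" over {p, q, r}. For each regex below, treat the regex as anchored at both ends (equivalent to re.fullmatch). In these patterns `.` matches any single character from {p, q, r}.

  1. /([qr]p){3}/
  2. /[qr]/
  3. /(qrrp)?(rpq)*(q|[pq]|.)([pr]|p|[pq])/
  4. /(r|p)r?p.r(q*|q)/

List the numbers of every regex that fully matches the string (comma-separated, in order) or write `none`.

2

1 → no match — must end with "p"
2 → match
3 → no match
4 → no match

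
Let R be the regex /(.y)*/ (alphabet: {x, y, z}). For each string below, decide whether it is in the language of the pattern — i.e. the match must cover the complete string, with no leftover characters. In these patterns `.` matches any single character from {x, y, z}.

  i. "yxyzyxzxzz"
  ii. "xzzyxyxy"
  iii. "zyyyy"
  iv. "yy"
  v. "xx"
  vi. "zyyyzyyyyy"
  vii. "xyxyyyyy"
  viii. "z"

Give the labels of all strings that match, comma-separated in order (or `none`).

i → no match
ii → no match
iii → no match
iv → match
v → no match
vi → match
vii → match
viii → no match

iv, vi, vii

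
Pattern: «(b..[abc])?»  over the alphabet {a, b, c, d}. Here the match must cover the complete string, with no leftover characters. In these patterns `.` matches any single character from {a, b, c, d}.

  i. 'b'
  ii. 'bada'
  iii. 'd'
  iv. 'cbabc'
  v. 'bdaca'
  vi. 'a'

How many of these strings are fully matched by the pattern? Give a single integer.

1

i → no match
ii → match
iii → no match
iv → no match
v → no match
vi → no match
Total matched: 1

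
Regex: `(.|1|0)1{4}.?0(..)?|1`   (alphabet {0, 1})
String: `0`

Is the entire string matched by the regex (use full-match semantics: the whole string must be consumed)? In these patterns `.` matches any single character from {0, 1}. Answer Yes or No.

No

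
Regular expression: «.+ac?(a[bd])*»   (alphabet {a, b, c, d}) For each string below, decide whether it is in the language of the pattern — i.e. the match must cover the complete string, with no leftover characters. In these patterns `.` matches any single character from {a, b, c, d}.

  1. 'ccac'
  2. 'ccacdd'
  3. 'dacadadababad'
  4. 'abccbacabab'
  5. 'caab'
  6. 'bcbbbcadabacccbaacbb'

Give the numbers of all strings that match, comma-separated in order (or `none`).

1 → match
2 → no match
3 → match
4 → match
5 → match
6 → no match

1, 3, 4, 5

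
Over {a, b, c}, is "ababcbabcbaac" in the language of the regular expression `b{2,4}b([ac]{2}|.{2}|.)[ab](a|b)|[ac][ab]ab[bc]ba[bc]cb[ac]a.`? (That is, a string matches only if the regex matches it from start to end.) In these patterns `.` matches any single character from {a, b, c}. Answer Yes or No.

Yes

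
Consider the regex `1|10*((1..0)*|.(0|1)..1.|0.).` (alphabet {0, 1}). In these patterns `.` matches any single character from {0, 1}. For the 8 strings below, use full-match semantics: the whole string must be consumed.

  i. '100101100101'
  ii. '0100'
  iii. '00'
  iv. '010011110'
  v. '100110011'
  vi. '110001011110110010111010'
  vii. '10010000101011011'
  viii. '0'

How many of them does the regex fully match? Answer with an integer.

i → no match
ii → no match — must start with '1'
iii → no match — must start with '1'
iv → no match — must start with '1'
v → no match
vi → no match
vii → no match
viii → no match — must start with '1'
Total matched: 0

0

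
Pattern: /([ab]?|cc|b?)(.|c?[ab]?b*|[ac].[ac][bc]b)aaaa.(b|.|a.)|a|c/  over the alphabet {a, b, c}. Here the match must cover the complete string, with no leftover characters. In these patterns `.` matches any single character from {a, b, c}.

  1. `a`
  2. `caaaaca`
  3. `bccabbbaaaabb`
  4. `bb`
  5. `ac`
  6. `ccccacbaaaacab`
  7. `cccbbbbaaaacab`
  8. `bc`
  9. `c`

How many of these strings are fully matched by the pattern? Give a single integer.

1 → match
2 → match
3 → no match
4 → no match
5 → no match
6 → match
7 → match
8 → no match
9 → match
Total matched: 5

5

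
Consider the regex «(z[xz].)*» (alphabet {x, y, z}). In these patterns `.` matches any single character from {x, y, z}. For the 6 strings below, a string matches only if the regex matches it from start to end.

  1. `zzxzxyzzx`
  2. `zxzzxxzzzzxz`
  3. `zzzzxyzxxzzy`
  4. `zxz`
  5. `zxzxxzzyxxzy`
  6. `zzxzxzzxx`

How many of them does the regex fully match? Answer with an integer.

1 → match
2 → match
3 → match
4 → match
5 → no match
6 → match
Total matched: 5

5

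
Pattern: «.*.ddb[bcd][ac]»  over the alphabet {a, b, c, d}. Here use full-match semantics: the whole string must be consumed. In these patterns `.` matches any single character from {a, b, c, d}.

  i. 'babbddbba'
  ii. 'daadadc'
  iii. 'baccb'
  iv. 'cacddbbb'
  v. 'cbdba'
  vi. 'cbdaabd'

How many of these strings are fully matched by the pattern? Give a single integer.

1

i. 'babbddbba' → match
ii. 'daadadc' → no match
iii. 'baccb' → no match
iv. 'cacddbbb' → no match
v. 'cbdba' → no match
vi. 'cbdaabd' → no match
Total matched: 1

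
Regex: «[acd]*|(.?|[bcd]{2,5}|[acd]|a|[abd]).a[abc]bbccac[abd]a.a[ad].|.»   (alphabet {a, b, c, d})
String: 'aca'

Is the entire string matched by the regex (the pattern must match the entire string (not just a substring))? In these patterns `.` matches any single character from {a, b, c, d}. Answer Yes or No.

Yes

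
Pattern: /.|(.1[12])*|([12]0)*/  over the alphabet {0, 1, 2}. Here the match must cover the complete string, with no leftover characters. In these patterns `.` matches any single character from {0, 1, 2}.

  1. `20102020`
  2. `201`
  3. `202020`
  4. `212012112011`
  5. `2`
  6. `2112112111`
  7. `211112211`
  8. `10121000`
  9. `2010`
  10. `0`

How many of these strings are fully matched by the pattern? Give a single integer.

1 → match
2 → no match
3 → match
4 → match
5 → match
6 → no match
7 → match
8 → no match
9 → match
10 → match
Total matched: 7

7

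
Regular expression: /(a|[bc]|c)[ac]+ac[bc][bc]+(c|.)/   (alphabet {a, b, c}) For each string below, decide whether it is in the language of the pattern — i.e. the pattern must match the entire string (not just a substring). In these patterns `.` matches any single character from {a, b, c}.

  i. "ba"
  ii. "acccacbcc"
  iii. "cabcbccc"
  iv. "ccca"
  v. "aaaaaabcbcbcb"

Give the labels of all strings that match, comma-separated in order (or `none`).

i → no match
ii → match
iii → no match
iv → no match
v → no match

ii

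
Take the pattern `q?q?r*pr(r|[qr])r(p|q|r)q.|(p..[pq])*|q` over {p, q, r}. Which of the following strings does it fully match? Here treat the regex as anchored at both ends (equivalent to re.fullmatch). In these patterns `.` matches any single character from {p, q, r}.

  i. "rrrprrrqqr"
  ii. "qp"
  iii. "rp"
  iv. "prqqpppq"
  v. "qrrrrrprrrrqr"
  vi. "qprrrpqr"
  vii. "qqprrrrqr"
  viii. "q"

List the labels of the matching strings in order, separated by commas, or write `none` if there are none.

i → match
ii → no match
iii → no match
iv → match
v → match
vi → match
vii → match
viii → match

i, iv, v, vi, vii, viii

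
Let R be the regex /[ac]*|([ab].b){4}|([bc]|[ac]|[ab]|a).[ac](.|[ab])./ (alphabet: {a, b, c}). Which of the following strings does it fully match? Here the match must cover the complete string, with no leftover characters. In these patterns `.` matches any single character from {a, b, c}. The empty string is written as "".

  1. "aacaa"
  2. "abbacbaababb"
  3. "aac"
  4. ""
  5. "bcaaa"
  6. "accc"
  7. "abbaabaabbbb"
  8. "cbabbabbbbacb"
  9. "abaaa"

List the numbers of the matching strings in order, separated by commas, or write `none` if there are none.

1. "aacaa" → match
2. "abbacbaababb" → match
3. "aac" → match
4. "" → match
5. "bcaaa" → match
6. "accc" → match
7. "abbaabaabbbb" → match
8 → no match
9. "abaaa" → match

1, 2, 3, 4, 5, 6, 7, 9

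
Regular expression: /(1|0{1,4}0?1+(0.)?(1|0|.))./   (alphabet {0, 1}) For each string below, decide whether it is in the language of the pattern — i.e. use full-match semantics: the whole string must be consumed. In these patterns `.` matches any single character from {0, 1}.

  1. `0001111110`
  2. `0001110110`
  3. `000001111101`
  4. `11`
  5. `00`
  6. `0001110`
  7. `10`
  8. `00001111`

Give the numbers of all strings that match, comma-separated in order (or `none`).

1, 2, 3, 4, 6, 7, 8

1 → match
2 → match
3 → match
4 → match
5 → no match
6 → match
7 → match
8 → match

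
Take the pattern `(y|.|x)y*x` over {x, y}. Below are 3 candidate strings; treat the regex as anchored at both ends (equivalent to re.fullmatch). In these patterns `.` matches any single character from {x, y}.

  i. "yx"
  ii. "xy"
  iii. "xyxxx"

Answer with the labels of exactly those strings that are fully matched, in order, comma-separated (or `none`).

i

i → match
ii → no match — must end with "x"
iii → no match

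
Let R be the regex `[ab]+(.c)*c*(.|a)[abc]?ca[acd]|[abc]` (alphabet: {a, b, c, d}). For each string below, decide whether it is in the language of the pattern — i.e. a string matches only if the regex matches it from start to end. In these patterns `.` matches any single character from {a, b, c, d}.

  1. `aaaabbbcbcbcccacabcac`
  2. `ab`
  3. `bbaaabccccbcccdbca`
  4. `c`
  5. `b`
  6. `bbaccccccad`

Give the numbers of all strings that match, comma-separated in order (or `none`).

1 → match
2. `ab` → no match
3 → no match
4. `c` → match
5. `b` → match
6. `bbaccccccad` → match

1, 4, 5, 6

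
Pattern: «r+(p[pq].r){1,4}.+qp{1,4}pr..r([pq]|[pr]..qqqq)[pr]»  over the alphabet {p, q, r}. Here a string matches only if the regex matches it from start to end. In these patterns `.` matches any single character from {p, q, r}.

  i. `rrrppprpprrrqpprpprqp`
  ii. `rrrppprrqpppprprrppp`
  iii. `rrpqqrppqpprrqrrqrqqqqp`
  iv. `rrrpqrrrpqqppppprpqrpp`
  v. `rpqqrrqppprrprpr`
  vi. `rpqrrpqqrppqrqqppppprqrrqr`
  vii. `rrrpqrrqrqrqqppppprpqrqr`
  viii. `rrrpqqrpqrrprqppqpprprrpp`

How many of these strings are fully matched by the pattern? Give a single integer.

7

i → match
ii → no match
iii → match
iv → match
v → match
vi → match
vii → match
viii → match
Total matched: 7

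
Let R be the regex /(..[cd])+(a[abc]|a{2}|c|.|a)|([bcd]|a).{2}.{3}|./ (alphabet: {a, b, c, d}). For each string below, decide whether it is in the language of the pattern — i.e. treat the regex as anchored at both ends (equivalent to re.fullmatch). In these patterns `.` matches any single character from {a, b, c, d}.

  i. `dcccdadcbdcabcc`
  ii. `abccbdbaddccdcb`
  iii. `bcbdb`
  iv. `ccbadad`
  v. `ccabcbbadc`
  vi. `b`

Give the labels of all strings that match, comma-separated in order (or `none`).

i → no match
ii → no match
iii → no match
iv → no match
v → no match
vi → match

vi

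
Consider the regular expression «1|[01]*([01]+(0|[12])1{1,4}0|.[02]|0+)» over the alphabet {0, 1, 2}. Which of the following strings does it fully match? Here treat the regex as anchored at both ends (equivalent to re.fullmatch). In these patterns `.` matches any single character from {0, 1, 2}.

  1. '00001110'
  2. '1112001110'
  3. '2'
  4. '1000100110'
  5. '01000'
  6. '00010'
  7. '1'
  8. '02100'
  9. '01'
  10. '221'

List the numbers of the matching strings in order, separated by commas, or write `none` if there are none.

1, 4, 5, 6, 7

1 → match
2 → no match
3 → no match
4 → match
5 → match
6 → match
7 → match
8 → no match
9 → no match
10 → no match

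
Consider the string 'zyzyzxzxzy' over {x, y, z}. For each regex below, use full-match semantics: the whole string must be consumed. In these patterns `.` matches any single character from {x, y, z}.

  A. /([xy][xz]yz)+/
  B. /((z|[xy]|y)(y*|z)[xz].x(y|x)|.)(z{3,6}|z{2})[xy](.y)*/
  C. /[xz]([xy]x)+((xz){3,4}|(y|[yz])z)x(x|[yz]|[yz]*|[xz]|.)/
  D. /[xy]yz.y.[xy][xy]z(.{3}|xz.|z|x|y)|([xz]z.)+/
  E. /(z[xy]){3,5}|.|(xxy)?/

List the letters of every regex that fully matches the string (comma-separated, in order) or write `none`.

A → no match — must end with 'yz'
B → no match
C → no match
D → no match
E → match

E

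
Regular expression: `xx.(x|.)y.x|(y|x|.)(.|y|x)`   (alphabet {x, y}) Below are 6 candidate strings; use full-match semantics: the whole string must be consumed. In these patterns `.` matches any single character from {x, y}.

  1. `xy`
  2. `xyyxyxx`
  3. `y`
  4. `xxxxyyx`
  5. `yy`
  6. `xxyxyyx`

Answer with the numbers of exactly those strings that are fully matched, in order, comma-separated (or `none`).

1, 4, 5, 6

1. `xy` → match
2. `xyyxyxx` → no match
3. `y` → no match
4. `xxxxyyx` → match
5. `yy` → match
6. `xxyxyyx` → match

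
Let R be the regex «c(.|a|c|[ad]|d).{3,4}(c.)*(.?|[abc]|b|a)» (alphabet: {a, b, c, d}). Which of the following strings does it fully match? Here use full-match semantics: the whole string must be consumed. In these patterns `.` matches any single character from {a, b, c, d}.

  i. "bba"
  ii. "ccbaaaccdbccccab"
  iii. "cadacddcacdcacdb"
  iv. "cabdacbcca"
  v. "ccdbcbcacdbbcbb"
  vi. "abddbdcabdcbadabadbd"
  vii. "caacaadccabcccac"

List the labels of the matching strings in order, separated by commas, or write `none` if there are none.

i → no match — must start with "c"
ii → no match
iii → no match
iv → match
v → no match
vi → no match — must start with "c"
vii → no match

iv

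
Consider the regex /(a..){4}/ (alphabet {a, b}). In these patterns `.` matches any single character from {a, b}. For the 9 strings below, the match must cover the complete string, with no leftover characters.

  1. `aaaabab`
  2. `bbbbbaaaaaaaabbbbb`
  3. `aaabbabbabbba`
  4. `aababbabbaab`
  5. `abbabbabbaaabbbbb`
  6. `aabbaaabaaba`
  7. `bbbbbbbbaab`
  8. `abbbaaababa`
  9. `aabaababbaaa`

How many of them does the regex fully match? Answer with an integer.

1 → no match
2 → no match — must start with `a`
3 → no match
4 → match
5 → no match
6 → no match
7 → no match — must start with `a`
8 → no match
9 → match
Total matched: 2

2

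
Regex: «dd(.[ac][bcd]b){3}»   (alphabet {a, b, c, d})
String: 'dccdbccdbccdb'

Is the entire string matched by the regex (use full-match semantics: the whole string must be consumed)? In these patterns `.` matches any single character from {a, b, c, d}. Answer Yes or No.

No

Every match must start with 'dd', but 'dccdbccdbccdb' does not.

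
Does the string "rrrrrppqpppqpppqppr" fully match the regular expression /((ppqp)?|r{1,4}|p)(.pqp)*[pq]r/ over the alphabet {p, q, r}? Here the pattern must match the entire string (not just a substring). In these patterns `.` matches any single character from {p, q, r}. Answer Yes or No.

No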